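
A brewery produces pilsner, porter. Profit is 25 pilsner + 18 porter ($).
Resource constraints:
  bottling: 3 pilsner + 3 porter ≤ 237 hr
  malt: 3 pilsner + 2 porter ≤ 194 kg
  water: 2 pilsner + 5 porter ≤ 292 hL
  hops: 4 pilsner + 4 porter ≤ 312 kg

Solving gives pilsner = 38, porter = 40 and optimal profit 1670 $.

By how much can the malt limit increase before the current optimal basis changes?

40

Binding constraints: malt, hops. The basis is B = [[3,2],[4,4]] with det 4.
Per unit increase in malt, x* moves by d = (1, -1).
The basis stays optimal until porter reaches 0; allowable increase = 40 kg.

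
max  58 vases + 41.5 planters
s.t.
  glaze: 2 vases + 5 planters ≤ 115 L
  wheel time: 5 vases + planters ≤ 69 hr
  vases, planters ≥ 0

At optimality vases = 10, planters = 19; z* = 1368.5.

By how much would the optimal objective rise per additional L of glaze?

At the optimum: glaze uses 115 of 115 (binding); wheel time uses 69 of 69 (binding).
From A_Bᵀ y = c: 2·y_glaze + 5·y_wheel time = 58; 5·y_glaze + 1·y_wheel time = 41.5.
Solving: y_glaze = 6.5, y_wheel time = 9.
Shadow price of glaze = 6.5.

6.5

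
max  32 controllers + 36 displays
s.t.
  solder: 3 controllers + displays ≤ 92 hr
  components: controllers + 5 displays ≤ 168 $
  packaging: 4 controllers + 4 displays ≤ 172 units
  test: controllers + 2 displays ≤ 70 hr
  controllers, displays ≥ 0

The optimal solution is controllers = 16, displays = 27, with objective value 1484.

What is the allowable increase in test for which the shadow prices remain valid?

4.25

Binding constraints: packaging, test. The basis is B = [[4,4],[1,2]] with det 4.
Per unit increase in test, x* moves by d = (-1, 1).
The basis stays optimal until components becomes binding; allowable increase = 4.25 hr.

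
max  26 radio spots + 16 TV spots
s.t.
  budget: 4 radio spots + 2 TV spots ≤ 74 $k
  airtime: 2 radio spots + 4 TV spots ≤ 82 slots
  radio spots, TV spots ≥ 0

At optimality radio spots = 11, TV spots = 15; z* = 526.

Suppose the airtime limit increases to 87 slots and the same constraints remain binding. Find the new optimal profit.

Check each constraint at x*: budget 74/74 (tight); airtime 82/82 (tight).
Dual feasibility on the basic columns requires 4·y_budget + 2·y_airtime = 26, 2·y_budget + 4·y_airtime = 16.
Solving: y_budget = 6, y_airtime = 1.
Δz = y_airtime·Δb = 1 × (5) = 5, so new z* = 526 + 5 = 531.

531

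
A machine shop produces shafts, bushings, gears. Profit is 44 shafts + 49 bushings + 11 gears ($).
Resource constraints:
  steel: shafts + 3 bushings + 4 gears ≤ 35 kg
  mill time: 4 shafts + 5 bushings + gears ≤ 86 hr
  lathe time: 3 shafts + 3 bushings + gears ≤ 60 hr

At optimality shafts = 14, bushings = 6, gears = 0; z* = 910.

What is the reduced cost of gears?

Check each constraint at x*: steel 32/35 (slack 3); mill time 86/86 (tight); lathe time 60/60 (tight).
Slack constraints have shadow price 0 (complementary slackness).
From A_Bᵀ y = c: 4·y_mill time + 3·y_lathe time = 44; 5·y_mill time + 3·y_lathe time = 49.
Solving: y_mill time = 5, y_lathe time = 8.
Reduced cost of gears: c₃ − yᵀa₃ = 11 − (5·1 + 8·1) = 11 − 13 = -2.

-2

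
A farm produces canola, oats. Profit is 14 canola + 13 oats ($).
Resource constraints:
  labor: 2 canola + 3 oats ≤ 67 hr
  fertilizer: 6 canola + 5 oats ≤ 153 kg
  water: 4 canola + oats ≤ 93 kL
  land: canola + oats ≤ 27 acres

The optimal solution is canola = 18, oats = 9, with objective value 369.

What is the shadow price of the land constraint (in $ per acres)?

8

Check each constraint at x*: labor 63/67 (slack 4); fertilizer 153/153 (tight); water 81/93 (slack 12); land 27/27 (tight).
By complementary slackness, y = 0 for the non-binding constraints.
From A_Bᵀ y = c: 6·y_fertilizer + 1·y_land = 14; 5·y_fertilizer + 1·y_land = 13.
→ y_fertilizer = 1 and y_land = 8.
Shadow price of land = 8.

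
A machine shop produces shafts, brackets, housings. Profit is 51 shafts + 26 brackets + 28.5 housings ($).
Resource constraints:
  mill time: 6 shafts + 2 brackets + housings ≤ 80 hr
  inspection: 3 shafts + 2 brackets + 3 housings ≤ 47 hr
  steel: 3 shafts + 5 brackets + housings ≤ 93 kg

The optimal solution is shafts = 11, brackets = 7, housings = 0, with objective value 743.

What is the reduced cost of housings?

Check each constraint at x*: mill time 80/80 (tight); inspection 47/47 (tight); steel 68/93 (slack 25).
Since steel is not tight, its dual is 0.
The binding rows give the dual system: 6·y_mill time + 3·y_inspection = 51 and 2·y_mill time + 2·y_inspection = 26.
Solving: y_mill time = 4, y_inspection = 9.
Reduced cost of housings: c₃ − yᵀa₃ = 28.5 − (4·1 + 9·3) = 28.5 − 31 = -2.5.

-2.5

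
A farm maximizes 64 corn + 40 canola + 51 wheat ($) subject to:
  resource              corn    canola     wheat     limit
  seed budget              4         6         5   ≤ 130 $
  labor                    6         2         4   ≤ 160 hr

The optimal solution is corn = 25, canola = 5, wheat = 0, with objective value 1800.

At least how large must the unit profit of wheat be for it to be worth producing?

52

Both seed budget and labor are binding at x*.
From A_Bᵀ y = c: 4·y_seed budget + 6·y_labor = 64; 6·y_seed budget + 2·y_labor = 40.
This yields shadow prices y_seed budget = 4, y_labor = 8.
wheat enters the basis when its profit ≥ yᵀa₃ = 4·5 + 8·4 = 52.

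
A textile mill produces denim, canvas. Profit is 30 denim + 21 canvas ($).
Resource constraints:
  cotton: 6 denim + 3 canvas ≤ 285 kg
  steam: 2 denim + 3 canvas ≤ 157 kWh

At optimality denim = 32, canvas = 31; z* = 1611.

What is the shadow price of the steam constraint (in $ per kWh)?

At the optimum: cotton uses 285 of 285 (binding); steam uses 157 of 157 (binding).
The binding rows give the dual system: 6·y_cotton + 2·y_steam = 30 and 3·y_cotton + 3·y_steam = 21.
→ y_cotton = 4 and y_steam = 3.
Shadow price of steam = 3.

3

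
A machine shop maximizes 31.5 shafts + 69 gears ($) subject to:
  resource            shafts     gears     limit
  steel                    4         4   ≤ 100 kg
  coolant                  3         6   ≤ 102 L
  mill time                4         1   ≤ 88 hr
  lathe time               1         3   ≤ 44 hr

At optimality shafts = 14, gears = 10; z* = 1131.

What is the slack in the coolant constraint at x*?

coolant used = 3·14 + 6·10 = 102; slack = 102 − 102 = 0.

0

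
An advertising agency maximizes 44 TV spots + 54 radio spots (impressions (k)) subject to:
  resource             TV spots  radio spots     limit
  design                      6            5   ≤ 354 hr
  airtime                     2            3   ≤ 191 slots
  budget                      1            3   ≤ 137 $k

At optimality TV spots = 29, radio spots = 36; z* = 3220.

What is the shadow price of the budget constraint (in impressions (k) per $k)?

Check each constraint at x*: design 354/354 (tight); airtime 166/191 (slack 25); budget 137/137 (tight).
Slack constraints have shadow price 0 (complementary slackness).
The binding rows give the dual system: 6·y_design + 1·y_budget = 44 and 5·y_design + 3·y_budget = 54.
→ y_design = 6 and y_budget = 8.
Shadow price of budget = 8.

8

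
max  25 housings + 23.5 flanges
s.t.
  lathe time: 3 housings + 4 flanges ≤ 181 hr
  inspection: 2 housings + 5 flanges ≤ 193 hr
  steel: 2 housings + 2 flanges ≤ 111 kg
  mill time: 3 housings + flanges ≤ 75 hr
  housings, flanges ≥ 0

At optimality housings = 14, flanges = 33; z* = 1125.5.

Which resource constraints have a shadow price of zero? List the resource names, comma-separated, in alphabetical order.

lathe time, steel

lathe time: 174/181 (slack 7)
inspection: 193/193 (binding)
steel: 94/111 (slack 17)
mill time: 75/75 (binding)
By complementary slackness, a constraint with positive slack has shadow price 0 → lathe time, steel.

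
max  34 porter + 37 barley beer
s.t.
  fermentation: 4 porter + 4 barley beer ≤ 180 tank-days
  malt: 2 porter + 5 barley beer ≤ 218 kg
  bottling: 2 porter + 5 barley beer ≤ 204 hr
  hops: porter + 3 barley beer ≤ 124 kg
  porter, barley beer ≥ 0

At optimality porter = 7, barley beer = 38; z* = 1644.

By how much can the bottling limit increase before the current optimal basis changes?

4.5

Binding constraints: fermentation, bottling. The basis is B = [[4,4],[2,5]] with det 12.
Per unit increase in bottling, x* moves by d = (-0.3333, 0.3333).
The basis stays optimal until hops becomes binding; allowable increase = 4.5 hr.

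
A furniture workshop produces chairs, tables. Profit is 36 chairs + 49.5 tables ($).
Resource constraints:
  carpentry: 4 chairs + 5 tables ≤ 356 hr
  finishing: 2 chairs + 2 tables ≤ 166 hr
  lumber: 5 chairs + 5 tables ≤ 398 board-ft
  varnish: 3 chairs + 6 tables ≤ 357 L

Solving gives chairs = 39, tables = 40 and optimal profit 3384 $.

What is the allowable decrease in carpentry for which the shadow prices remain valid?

Binding constraints: carpentry, varnish. The basis is B = [[4,5],[3,6]] with det 9.
Per unit decrease in carpentry, x* moves by d = (-0.6667, 0.3333).
The basis stays optimal until chairs reaches 0; allowable decrease = 58.5 hr.

58.5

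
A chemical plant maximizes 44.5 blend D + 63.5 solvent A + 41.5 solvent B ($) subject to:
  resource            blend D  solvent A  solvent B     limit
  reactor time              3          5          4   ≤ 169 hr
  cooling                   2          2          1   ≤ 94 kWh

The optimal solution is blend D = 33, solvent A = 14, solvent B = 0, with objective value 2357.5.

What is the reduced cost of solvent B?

Both reactor time and cooling are binding at x*.
From A_Bᵀ y = c: 3·y_reactor time + 2·y_cooling = 44.5; 5·y_reactor time + 2·y_cooling = 63.5.
→ y_reactor time = 9.5 and y_cooling = 8.
Reduced cost of solvent B: c₃ − yᵀa₃ = 41.5 − (9.5·4 + 8·1) = 41.5 − 46 = -4.5.

-4.5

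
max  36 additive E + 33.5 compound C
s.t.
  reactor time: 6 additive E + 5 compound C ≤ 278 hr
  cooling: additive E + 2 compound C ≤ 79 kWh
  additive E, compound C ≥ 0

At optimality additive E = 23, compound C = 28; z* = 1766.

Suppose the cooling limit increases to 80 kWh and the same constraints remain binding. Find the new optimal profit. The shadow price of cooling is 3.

Δb = 1, so new z* = 1766 + (3)·(1) = 1766 + 3 = 1769.

1769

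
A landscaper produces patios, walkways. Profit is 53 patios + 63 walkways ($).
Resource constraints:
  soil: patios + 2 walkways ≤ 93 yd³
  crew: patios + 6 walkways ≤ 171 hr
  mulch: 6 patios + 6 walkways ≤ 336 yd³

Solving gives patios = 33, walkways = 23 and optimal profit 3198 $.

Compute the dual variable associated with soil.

0

At the optimum: soil uses 79 of 93 (slack = 14); crew uses 171 of 171 (binding); mulch uses 336 of 336 (binding).
Slack constraints have shadow price 0 (complementary slackness).
Dual feasibility on the basic columns requires 1·y_crew + 6·y_mulch = 53, 6·y_crew + 6·y_mulch = 63.
This yields shadow prices y_crew = 2, y_mulch = 8.5.
Shadow price of soil = 0.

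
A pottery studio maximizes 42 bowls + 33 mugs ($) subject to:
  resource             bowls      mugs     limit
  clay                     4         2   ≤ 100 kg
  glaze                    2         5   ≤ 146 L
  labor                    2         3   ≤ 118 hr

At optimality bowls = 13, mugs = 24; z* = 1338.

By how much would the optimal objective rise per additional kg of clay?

9

Check each constraint at x*: clay 100/100 (tight); glaze 146/146 (tight); labor 98/118 (slack 20).
Since labor is not tight, its dual is 0.
Dual feasibility on the basic columns requires 4·y_clay + 2·y_glaze = 42, 2·y_clay + 5·y_glaze = 33.
Solving: y_clay = 9, y_glaze = 3.
Shadow price of clay = 9.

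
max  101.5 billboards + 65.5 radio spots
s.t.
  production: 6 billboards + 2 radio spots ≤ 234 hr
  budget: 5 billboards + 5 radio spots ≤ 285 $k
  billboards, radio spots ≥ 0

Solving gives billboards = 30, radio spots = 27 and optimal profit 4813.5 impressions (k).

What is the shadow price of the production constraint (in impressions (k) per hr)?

9

Check each constraint at x*: production 234/234 (tight); budget 285/285 (tight).
From A_Bᵀ y = c: 6·y_production + 5·y_budget = 101.5; 2·y_production + 5·y_budget = 65.5.
This yields shadow prices y_production = 9, y_budget = 9.5.
Shadow price of production = 9.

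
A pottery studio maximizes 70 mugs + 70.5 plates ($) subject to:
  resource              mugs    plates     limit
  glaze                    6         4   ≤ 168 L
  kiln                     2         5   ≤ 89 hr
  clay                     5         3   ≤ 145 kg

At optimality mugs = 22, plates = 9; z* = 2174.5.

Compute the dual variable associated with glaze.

9.5

Binding: glaze and kiln. Non-binding: clay (8 unused).
By complementary slackness, y = 0 for the non-binding constraint.
Dual feasibility on the basic columns requires 6·y_glaze + 2·y_kiln = 70, 4·y_glaze + 5·y_kiln = 70.5.
This yields shadow prices y_glaze = 9.5, y_kiln = 6.5.
Shadow price of glaze = 9.5.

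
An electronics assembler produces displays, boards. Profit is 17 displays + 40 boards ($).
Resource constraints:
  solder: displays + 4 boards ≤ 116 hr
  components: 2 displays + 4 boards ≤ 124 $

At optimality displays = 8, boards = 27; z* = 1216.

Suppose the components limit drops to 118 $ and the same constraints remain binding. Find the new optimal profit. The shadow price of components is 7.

1174

Δb = -6, so new z* = 1216 + (7)·(-6) = 1216 − 42 = 1174.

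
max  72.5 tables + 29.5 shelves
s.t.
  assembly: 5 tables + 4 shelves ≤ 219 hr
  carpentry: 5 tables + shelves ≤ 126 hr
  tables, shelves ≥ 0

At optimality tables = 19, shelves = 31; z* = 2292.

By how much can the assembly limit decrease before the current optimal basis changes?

93

Binding constraints: assembly, carpentry. The basis is B = [[5,4],[5,1]] with det -15.
Per unit decrease in assembly, x* moves by d = (0.0667, -0.3333).
The basis stays optimal until shelves reaches 0; allowable decrease = 93 hr.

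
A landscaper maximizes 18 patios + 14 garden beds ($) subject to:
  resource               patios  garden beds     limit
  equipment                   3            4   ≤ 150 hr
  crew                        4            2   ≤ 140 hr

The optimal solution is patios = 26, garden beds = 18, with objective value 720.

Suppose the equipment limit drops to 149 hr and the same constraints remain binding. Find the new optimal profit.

Both equipment and crew are binding at x*.
From A_Bᵀ y = c: 3·y_equipment + 4·y_crew = 18; 4·y_equipment + 2·y_crew = 14.
Solving: y_equipment = 2, y_crew = 3.
Δz = y_equipment·Δb = 2 × (-1) = -2, so new z* = 720 − 2 = 718.

718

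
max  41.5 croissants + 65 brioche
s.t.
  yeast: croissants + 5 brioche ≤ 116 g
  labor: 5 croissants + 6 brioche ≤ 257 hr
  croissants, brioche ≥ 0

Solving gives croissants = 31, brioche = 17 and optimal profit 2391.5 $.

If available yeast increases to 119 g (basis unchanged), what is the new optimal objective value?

2403.5

At the optimum: yeast uses 116 of 116 (binding); labor uses 257 of 257 (binding).
The binding rows give the dual system: 1·y_yeast + 5·y_labor = 41.5 and 5·y_yeast + 6·y_labor = 65.
Solving: y_yeast = 4, y_labor = 7.5.
Δz = y_yeast·Δb = 4 × (3) = 12, so new z* = 2391.5 + 12 = 2403.5.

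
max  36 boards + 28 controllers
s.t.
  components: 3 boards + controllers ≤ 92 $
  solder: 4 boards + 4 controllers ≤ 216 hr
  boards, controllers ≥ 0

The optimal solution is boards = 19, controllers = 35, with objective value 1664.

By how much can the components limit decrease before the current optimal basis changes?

38

Binding constraints: components, solder. The basis is B = [[3,1],[4,4]] with det 8.
Per unit decrease in components, x* moves by d = (-0.5, 0.5).
The basis stays optimal until boards reaches 0; allowable decrease = 38 $.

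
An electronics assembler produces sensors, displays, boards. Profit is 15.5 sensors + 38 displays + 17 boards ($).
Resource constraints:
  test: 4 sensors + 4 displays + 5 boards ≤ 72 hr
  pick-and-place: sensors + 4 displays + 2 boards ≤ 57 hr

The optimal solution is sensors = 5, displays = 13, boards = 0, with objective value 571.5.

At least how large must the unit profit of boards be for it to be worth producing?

25

Both test and pick-and-place are binding at x*.
Dual feasibility on the basic columns requires 4·y_test + 1·y_pick-and-place = 15.5, 4·y_test + 4·y_pick-and-place = 38.
Solving: y_test = 2, y_pick-and-place = 7.5.
boards enters the basis when its profit ≥ yᵀa₃ = 2·5 + 7.5·2 = 25.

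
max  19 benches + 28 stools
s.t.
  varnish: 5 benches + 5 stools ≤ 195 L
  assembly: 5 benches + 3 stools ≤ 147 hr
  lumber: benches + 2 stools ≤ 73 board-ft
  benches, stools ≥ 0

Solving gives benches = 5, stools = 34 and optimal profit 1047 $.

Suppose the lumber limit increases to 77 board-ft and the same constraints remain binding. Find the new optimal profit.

1083

Binding: varnish and lumber. Non-binding: assembly (20 unused).
By complementary slackness, y = 0 for the non-binding constraint.
The binding rows give the dual system: 5·y_varnish + 1·y_lumber = 19 and 5·y_varnish + 2·y_lumber = 28.
→ y_varnish = 2 and y_lumber = 9.
Δz = y_lumber·Δb = 9 × (4) = 36, so new z* = 1047 + 36 = 1083.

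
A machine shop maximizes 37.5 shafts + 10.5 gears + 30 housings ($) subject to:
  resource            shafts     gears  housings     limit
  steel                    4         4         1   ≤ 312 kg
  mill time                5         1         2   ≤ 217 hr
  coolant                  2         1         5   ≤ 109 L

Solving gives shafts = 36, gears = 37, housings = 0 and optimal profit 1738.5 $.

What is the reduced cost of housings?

-6

Binding: mill time and coolant. Non-binding: steel (20 unused).
By complementary slackness, y = 0 for the non-binding constraint.
The binding rows give the dual system: 5·y_mill time + 2·y_coolant = 37.5 and 1·y_mill time + 1·y_coolant = 10.5.
→ y_mill time = 5.5 and y_coolant = 5.
Reduced cost of housings: c₃ − yᵀa₃ = 30 − (5.5·2 + 5·5) = 30 − 36 = -6.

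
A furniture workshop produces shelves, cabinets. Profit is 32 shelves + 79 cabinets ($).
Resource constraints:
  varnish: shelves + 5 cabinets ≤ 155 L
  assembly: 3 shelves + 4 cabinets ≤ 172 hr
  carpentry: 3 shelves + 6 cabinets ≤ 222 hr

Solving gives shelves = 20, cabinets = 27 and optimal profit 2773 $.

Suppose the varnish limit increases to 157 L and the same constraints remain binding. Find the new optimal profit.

2783

At the optimum: varnish uses 155 of 155 (binding); assembly uses 168 of 172 (slack = 4); carpentry uses 222 of 222 (binding).
By complementary slackness, y = 0 for the non-binding constraint.
From A_Bᵀ y = c: 1·y_varnish + 3·y_carpentry = 32; 5·y_varnish + 6·y_carpentry = 79.
Solving: y_varnish = 5, y_carpentry = 9.
Δz = y_varnish·Δb = 5 × (2) = 10, so new z* = 2773 + 10 = 2783.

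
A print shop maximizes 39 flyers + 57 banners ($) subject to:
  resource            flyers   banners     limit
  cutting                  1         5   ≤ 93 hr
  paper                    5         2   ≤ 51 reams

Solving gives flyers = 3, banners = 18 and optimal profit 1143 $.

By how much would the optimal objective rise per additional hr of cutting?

9

Both cutting and paper are binding at x*.
Dual feasibility on the basic columns requires 1·y_cutting + 5·y_paper = 39, 5·y_cutting + 2·y_paper = 57.
→ y_cutting = 9 and y_paper = 6.
Shadow price of cutting = 9.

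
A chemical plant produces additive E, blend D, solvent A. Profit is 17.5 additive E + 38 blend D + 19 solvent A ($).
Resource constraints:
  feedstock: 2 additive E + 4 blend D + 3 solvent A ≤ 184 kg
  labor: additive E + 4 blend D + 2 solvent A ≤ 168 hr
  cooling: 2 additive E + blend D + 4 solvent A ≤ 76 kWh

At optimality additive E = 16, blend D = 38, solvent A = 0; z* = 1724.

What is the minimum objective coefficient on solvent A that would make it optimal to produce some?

Binding: feedstock and labor. Non-binding: cooling (6 unused).
Since cooling is not tight, its dual is 0.
From A_Bᵀ y = c: 2·y_feedstock + 1·y_labor = 17.5; 4·y_feedstock + 4·y_labor = 38.
→ y_feedstock = 8 and y_labor = 1.5.
solvent A enters the basis when its profit ≥ yᵀa₃ = 8·3 + 1.5·2 = 27.

27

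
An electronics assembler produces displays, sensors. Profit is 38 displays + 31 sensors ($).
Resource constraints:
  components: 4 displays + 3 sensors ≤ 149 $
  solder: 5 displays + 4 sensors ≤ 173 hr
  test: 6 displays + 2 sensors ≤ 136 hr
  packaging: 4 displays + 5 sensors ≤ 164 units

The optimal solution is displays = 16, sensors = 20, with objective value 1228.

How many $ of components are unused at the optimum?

components used = 4·16 + 3·20 = 124; slack = 149 − 124 = 25.

25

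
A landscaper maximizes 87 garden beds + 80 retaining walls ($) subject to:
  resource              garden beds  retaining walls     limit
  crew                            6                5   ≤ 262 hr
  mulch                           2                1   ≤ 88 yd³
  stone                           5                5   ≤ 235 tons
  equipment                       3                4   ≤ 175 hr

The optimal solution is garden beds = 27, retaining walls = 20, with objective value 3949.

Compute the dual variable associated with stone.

9

Binding: crew and stone. Non-binding: mulch (14 unused), equipment (14 unused).
Since mulch, equipment are not tight, their duals are 0.
From A_Bᵀ y = c: 6·y_crew + 5·y_stone = 87; 5·y_crew + 5·y_stone = 80.
→ y_crew = 7 and y_stone = 9.
Shadow price of stone = 9.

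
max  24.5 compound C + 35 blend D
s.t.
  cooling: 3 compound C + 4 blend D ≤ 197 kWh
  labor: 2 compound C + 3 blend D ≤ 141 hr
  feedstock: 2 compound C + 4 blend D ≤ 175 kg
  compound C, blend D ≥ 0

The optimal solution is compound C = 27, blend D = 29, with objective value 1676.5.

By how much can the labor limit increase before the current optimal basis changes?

1.25

Binding constraints: cooling, labor. The basis is B = [[3,4],[2,3]] with det 1.
Per unit increase in labor, x* moves by d = (-4, 3).
The basis stays optimal until feedstock becomes binding; allowable increase = 1.25 hr.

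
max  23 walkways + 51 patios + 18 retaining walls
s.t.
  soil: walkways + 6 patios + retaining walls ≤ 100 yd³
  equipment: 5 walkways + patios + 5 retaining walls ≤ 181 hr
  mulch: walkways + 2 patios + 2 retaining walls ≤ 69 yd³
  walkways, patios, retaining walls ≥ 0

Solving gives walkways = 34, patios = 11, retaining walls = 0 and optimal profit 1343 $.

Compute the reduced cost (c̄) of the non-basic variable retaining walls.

-5

Binding: soil and equipment. Non-binding: mulch (13 unused).
Slack constraints have shadow price 0 (complementary slackness).
Dual feasibility on the basic columns requires 1·y_soil + 5·y_equipment = 23, 6·y_soil + 1·y_equipment = 51.
Solving: y_soil = 8, y_equipment = 3.
Reduced cost of retaining walls: c₃ − yᵀa₃ = 18 − (8·1 + 3·5) = 18 − 23 = -5.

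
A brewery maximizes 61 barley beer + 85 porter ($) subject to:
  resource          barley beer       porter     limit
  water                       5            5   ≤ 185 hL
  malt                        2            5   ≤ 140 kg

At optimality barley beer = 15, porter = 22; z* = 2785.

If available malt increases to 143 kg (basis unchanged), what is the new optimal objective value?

2809

At the optimum: water uses 185 of 185 (binding); malt uses 140 of 140 (binding).
Dual feasibility on the basic columns requires 5·y_water + 2·y_malt = 61, 5·y_water + 5·y_malt = 85.
This yields shadow prices y_water = 9, y_malt = 8.
Δz = y_malt·Δb = 8 × (3) = 24, so new z* = 2785 + 24 = 2809.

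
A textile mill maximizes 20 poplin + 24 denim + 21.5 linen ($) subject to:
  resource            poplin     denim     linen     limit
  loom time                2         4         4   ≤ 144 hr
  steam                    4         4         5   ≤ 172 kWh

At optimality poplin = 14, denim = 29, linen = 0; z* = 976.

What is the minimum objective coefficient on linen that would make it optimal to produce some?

Check each constraint at x*: loom time 144/144 (tight); steam 172/172 (tight).
Dual feasibility on the basic columns requires 2·y_loom time + 4·y_steam = 20, 4·y_loom time + 4·y_steam = 24.
→ y_loom time = 2 and y_steam = 4.
linen enters the basis when its profit ≥ yᵀa₃ = 2·4 + 4·5 = 28.

28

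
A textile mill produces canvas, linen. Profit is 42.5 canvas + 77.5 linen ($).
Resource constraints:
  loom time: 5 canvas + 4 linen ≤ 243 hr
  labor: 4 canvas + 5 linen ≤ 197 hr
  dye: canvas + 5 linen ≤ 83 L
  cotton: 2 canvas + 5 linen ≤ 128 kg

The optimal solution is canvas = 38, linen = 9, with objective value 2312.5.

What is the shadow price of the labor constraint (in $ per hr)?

9

At the optimum: loom time uses 226 of 243 (slack = 17); labor uses 197 of 197 (binding); dye uses 83 of 83 (binding); cotton uses 121 of 128 (slack = 7).
Slack constraints have shadow price 0 (complementary slackness).
Dual feasibility on the basic columns requires 4·y_labor + 1·y_dye = 42.5, 5·y_labor + 5·y_dye = 77.5.
Solving: y_labor = 9, y_dye = 6.5.
Shadow price of labor = 9.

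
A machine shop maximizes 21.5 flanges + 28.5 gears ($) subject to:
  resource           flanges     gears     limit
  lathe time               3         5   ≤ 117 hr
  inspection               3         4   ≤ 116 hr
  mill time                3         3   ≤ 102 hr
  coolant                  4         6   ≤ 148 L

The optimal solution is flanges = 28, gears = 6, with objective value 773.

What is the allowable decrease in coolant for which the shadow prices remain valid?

12

Binding constraints: mill time, coolant. The basis is B = [[3,3],[4,6]] with det 6.
Per unit decrease in coolant, x* moves by d = (0.5, -0.5).
The basis stays optimal until gears reaches 0; allowable decrease = 12 L.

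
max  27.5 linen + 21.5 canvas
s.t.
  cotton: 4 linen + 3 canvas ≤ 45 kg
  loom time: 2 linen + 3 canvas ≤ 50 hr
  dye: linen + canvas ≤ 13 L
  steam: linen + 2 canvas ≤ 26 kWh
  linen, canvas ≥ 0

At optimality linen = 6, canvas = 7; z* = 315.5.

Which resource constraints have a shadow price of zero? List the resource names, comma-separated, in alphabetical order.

loom time, steam

cotton: 45/45 (binding)
loom time: 33/50 (slack 17)
dye: 13/13 (binding)
steam: 20/26 (slack 6)
By complementary slackness, a constraint with positive slack has shadow price 0 → loom time, steam.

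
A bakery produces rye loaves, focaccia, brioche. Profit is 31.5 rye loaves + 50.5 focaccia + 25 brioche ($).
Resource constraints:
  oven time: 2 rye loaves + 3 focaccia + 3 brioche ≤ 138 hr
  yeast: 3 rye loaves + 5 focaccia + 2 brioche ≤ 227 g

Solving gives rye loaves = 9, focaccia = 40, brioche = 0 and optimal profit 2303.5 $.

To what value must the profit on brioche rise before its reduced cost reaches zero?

31

Check each constraint at x*: oven time 138/138 (tight); yeast 227/227 (tight).
Dual feasibility on the basic columns requires 2·y_oven time + 3·y_yeast = 31.5, 3·y_oven time + 5·y_yeast = 50.5.
→ y_oven time = 6 and y_yeast = 6.5.
brioche enters the basis when its profit ≥ yᵀa₃ = 6·3 + 6.5·2 = 31.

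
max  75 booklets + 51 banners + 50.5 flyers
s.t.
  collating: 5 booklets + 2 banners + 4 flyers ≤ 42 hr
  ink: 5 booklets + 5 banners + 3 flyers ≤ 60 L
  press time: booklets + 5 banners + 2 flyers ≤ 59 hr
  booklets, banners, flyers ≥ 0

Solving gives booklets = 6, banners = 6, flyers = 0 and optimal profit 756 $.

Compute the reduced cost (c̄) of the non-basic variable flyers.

Binding: collating and ink. Non-binding: press time (23 unused).
Slack constraints have shadow price 0 (complementary slackness).
The binding rows give the dual system: 5·y_collating + 5·y_ink = 75 and 2·y_collating + 5·y_ink = 51.
→ y_collating = 8 and y_ink = 7.
Reduced cost of flyers: c₃ − yᵀa₃ = 50.5 − (8·4 + 7·3) = 50.5 − 53 = -2.5.

-2.5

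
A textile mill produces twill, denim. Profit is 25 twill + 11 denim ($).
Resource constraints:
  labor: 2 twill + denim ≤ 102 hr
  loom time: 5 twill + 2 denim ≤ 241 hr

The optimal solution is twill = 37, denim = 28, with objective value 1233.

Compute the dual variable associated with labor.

5

Both labor and loom time are binding at x*.
The binding rows give the dual system: 2·y_labor + 5·y_loom time = 25 and 1·y_labor + 2·y_loom time = 11.
This yields shadow prices y_labor = 5, y_loom time = 3.
Shadow price of labor = 5.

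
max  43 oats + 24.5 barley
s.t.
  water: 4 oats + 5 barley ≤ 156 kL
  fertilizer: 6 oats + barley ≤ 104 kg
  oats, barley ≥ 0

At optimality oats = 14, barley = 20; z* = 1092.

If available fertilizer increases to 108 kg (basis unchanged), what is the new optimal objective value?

1110

Check each constraint at x*: water 156/156 (tight); fertilizer 104/104 (tight).
Dual feasibility on the basic columns requires 4·y_water + 6·y_fertilizer = 43, 5·y_water + 1·y_fertilizer = 24.5.
→ y_water = 4 and y_fertilizer = 4.5.
Δz = y_fertilizer·Δb = 4.5 × (4) = 18, so new z* = 1092 + 18 = 1110.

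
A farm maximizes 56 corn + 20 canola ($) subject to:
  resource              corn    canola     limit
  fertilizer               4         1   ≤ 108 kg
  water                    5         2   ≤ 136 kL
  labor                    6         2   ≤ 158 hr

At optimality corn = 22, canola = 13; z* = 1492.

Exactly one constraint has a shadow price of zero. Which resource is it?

fertilizer

fertilizer: 101/108 (slack 7)
water: 136/136 (binding)
labor: 158/158 (binding)
By complementary slackness, a constraint with positive slack has shadow price 0 → fertilizer.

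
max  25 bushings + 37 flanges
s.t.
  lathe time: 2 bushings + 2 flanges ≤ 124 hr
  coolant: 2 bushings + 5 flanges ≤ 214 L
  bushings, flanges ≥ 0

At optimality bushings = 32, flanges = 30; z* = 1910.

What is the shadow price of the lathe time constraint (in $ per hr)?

Both lathe time and coolant are binding at x*.
The binding rows give the dual system: 2·y_lathe time + 2·y_coolant = 25 and 2·y_lathe time + 5·y_coolant = 37.
→ y_lathe time = 8.5 and y_coolant = 4.
Shadow price of lathe time = 8.5.

8.5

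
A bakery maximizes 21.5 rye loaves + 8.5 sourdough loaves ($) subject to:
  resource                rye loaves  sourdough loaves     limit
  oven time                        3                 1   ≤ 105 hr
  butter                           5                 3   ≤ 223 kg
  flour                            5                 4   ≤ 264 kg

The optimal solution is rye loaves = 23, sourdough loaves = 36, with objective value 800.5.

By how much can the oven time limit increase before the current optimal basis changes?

28.8

Binding constraints: oven time, butter. The basis is B = [[3,1],[5,3]] with det 4.
Per unit increase in oven time, x* moves by d = (0.75, -1.25).
The basis stays optimal until sourdough loaves reaches 0; allowable increase = 28.8 hr.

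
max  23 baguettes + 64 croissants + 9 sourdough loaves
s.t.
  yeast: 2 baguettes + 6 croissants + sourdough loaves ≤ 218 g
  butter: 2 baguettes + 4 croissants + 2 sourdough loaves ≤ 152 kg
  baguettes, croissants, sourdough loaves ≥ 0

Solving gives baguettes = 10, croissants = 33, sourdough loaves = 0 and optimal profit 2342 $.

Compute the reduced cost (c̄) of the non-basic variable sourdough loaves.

At the optimum: yeast uses 218 of 218 (binding); butter uses 152 of 152 (binding).
From A_Bᵀ y = c: 2·y_yeast + 2·y_butter = 23; 6·y_yeast + 4·y_butter = 64.
Solving: y_yeast = 9, y_butter = 2.5.
Reduced cost of sourdough loaves: c₃ − yᵀa₃ = 9 − (9·1 + 2.5·2) = 9 − 14 = -5.

-5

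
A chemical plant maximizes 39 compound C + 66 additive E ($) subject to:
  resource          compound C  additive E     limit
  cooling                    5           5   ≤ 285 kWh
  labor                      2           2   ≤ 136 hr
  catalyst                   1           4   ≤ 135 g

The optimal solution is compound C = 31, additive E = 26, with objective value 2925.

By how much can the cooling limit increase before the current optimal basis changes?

55

Binding constraints: cooling, catalyst. The basis is B = [[5,5],[1,4]] with det 15.
Per unit increase in cooling, x* moves by d = (0.2667, -0.0667).
The basis stays optimal until labor becomes binding; allowable increase = 55 kWh.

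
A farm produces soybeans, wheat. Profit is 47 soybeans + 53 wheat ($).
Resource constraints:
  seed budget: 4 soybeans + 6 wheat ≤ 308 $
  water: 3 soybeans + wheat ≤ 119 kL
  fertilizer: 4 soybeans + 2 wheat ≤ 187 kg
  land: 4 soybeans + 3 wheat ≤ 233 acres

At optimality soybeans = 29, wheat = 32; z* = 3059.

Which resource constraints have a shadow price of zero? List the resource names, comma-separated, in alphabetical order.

seed budget: 308/308 (binding)
water: 119/119 (binding)
fertilizer: 180/187 (slack 7)
land: 212/233 (slack 21)
By complementary slackness, a constraint with positive slack has shadow price 0 → fertilizer, land.

fertilizer, land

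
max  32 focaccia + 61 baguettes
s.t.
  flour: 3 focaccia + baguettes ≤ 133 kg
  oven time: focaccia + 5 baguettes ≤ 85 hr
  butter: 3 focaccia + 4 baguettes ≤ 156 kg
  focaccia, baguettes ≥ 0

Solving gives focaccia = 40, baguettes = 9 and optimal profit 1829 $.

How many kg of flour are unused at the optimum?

4

flour used = 3·40 + 1·9 = 129; slack = 133 − 129 = 4.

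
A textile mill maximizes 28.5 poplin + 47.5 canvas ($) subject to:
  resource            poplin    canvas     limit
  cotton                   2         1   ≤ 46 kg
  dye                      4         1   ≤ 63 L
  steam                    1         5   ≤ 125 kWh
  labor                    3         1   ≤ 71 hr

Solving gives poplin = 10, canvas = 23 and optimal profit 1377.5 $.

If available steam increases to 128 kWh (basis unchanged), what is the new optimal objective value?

1403

Check each constraint at x*: cotton 43/46 (slack 3); dye 63/63 (tight); steam 125/125 (tight); labor 53/71 (slack 18).
By complementary slackness, y = 0 for the non-binding constraints.
From A_Bᵀ y = c: 4·y_dye + 1·y_steam = 28.5; 1·y_dye + 5·y_steam = 47.5.
→ y_dye = 5 and y_steam = 8.5.
Δz = y_steam·Δb = 8.5 × (3) = 25.5, so new z* = 1377.5 + 25.5 = 1403.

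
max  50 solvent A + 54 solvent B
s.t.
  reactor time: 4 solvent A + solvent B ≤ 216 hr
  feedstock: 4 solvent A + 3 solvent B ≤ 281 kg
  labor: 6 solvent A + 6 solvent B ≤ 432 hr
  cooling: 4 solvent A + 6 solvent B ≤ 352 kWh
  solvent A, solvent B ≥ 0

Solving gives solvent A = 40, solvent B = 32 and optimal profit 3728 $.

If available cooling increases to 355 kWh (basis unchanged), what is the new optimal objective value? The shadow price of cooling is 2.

3734

Δb = 3, so new z* = 3728 + (2)·(3) = 3728 + 6 = 3734.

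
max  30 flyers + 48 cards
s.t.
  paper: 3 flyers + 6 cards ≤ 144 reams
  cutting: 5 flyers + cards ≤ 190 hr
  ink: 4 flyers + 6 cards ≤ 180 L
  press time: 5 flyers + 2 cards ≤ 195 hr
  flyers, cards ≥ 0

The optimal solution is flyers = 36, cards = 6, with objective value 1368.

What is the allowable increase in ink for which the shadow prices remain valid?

Binding constraints: paper, ink. The basis is B = [[3,6],[4,6]] with det -6.
Per unit increase in ink, x* moves by d = (1, -0.5).
The basis stays optimal until press time becomes binding; allowable increase = 0.75 L.

0.75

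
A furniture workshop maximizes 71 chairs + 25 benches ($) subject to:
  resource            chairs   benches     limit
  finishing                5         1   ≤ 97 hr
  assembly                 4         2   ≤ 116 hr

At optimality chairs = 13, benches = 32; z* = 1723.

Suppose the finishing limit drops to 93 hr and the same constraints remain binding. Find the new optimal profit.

1695

Check each constraint at x*: finishing 97/97 (tight); assembly 116/116 (tight).
Dual feasibility on the basic columns requires 5·y_finishing + 4·y_assembly = 71, 1·y_finishing + 2·y_assembly = 25.
Solving: y_finishing = 7, y_assembly = 9.
Δz = y_finishing·Δb = 7 × (-4) = -28, so new z* = 1723 − 28 = 1695.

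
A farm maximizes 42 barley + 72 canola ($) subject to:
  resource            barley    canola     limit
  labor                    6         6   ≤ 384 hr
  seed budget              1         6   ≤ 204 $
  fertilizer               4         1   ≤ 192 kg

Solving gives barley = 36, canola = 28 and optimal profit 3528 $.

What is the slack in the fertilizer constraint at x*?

20

fertilizer used = 4·36 + 1·28 = 172; slack = 192 − 172 = 20.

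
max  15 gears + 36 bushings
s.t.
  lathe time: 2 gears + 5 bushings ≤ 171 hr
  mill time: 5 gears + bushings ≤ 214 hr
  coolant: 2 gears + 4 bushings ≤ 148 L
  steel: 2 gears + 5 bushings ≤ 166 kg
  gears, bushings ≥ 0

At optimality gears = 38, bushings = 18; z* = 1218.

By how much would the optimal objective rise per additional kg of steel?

At the optimum: lathe time uses 166 of 171 (slack = 5); mill time uses 208 of 214 (slack = 6); coolant uses 148 of 148 (binding); steel uses 166 of 166 (binding).
Since lathe time, mill time are not tight, their duals are 0.
From A_Bᵀ y = c: 2·y_coolant + 2·y_steel = 15; 4·y_coolant + 5·y_steel = 36.
→ y_coolant = 1.5 and y_steel = 6.
Shadow price of steel = 6.

6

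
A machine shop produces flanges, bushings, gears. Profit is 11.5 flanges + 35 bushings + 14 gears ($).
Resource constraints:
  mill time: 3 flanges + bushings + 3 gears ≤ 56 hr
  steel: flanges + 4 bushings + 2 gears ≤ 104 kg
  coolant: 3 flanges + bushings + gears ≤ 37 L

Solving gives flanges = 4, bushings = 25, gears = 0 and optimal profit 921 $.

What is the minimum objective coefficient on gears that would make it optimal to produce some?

18

Check each constraint at x*: mill time 37/56 (slack 19); steel 104/104 (tight); coolant 37/37 (tight).
Slack constraints have shadow price 0 (complementary slackness).
From A_Bᵀ y = c: 1·y_steel + 3·y_coolant = 11.5; 4·y_steel + 1·y_coolant = 35.
Solving: y_steel = 8.5, y_coolant = 1.
gears enters the basis when its profit ≥ yᵀa₃ = 8.5·2 + 1·1 = 18.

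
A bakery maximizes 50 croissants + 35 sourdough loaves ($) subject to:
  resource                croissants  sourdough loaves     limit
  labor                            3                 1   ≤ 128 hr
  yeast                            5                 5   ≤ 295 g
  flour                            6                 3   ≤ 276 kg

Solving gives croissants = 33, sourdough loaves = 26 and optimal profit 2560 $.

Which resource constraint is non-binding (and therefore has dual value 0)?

labor

labor: 125/128 (slack 3)
yeast: 295/295 (binding)
flour: 276/276 (binding)
By complementary slackness, a constraint with positive slack has shadow price 0 → labor.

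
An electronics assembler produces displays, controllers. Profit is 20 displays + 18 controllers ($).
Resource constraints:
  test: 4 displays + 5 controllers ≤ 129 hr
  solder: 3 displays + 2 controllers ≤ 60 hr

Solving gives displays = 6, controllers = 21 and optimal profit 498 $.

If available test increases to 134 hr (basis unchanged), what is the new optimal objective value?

508

Check each constraint at x*: test 129/129 (tight); solder 60/60 (tight).
Dual feasibility on the basic columns requires 4·y_test + 3·y_solder = 20, 5·y_test + 2·y_solder = 18.
Solving: y_test = 2, y_solder = 4.
Δz = y_test·Δb = 2 × (5) = 10, so new z* = 498 + 10 = 508.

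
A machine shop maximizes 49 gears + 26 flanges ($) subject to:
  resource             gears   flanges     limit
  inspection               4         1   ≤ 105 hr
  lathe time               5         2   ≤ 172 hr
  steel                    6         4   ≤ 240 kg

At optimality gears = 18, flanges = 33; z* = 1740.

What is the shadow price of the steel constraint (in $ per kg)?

5.5

Binding: inspection and steel. Non-binding: lathe time (16 unused).
Since lathe time is not tight, its dual is 0.
Dual feasibility on the basic columns requires 4·y_inspection + 6·y_steel = 49, 1·y_inspection + 4·y_steel = 26.
→ y_inspection = 4 and y_steel = 5.5.
Shadow price of steel = 5.5.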